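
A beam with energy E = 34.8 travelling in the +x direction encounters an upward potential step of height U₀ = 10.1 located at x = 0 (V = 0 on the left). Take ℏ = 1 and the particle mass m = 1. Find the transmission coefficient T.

The wavenumbers are k₁ = √(2mE)/ℏ = 8.343 on the left and k₂ = √(2m(E − U₀))/ℏ = 7.029 on the right.
Matching ψ and ψ′ at x = 0 gives r = (k₁ − k₂)/(k₁ + k₂), so R = r² = 0.007309 and T = 1 − R = 0.9927.

T = 0.993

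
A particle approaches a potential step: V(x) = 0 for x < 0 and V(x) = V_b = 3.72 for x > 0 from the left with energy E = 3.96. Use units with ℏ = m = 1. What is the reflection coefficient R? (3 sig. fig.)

R = 0.366

On each side the TISE gives plane waves with k = √(2m(E − V))/ℏ: k₁ = √(2·1·3.96) = 2.814, k₂ = √(2·1·0.24) = 0.6928.
Matching ψ and ψ′ at x = 0 gives r = (k₁ − k₂)/(k₁ + k₂), so R = r² = 0.3659 and T = 1 − R = 0.6341.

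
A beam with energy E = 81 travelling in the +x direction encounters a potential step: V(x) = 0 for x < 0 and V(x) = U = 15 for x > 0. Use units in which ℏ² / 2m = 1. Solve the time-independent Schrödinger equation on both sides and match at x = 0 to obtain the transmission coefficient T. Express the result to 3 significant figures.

T = 0.997

The wavenumbers are k₁ = √(2mE)/ℏ = 9.000 on the left and k₂ = √(2m(E − U))/ℏ = 8.124 on the right.
Continuity of ψ and ψ′ at the step yields the reflection amplitude r = (k₁ − k₂)/(k₁ + k₂) = 0.05115; thus R = |r|² = 0.002617, T = 0.9974.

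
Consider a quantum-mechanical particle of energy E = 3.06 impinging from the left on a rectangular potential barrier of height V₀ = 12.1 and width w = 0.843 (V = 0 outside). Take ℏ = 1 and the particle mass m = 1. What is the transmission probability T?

T = 0.00233

E < V₀: inside the barrier ψ ∝ e^{±κx} with κ = √(2m(V₀ − E))/ℏ = 4.252.
κw = 3.584, sinh(κw) = 18.00.
Matching ψ, ψ′ at both faces gives T = [1 + V₀² sinh²(κw) / (4E(V₀ − E))]⁻¹ = 1/429.9 = 0.00233.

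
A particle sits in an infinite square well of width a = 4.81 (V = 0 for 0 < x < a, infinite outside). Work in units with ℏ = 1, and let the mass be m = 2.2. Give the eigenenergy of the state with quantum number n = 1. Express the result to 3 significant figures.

E = 0.0970

Requiring ψ(0) = ψ(a) = 0 quantises k = nπ/a, hence E_n = ℏ²k²/2m = n²π²ℏ²/(2ma²).
E_1 = 1² × π² / (2 × 2.2 × 4.81²) = 0.09695.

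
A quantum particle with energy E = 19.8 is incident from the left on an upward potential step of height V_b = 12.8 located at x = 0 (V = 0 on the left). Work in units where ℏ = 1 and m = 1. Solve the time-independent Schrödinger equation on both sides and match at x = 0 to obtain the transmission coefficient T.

The wavenumbers are k₁ = √(2mE)/ℏ = 6.293 on the left and k₂ = √(2m(E − V_b))/ℏ = 3.742 on the right.
Matching ψ and ψ′ at x = 0 gives r = (k₁ − k₂)/(k₁ + k₂), so R = r² = 0.06464 and T = 1 − R = 0.9354.

T = 0.935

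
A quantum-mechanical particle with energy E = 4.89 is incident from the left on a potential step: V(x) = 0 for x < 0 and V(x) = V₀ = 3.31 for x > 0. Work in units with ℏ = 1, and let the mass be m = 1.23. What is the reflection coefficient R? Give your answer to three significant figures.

The wavenumbers are k₁ = √(2mE)/ℏ = 3.468 on the left and k₂ = √(2m(E − V₀))/ℏ = 1.971 on the right.
Continuity of ψ and ψ′ at the step yields the reflection amplitude r = (k₁ − k₂)/(k₁ + k₂) = 0.2752; thus R = |r|² = 0.07571, T = 0.9243.

R = 0.0757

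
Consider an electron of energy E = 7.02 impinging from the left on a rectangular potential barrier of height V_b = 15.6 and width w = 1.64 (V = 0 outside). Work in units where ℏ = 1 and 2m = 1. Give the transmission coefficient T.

Since E < V_b the interior solution is evanescent with decay constant κ = √(2m(V_b − E))/ℏ = 2.929.
κw = 4.804, sinh(κw) = 60.98.
Matching ψ, ψ′ at both faces gives T = [1 + V_b² sinh²(κw) / (4E(V_b − E))]⁻¹ = 1/3758 = 0.000266.

T = 0.000266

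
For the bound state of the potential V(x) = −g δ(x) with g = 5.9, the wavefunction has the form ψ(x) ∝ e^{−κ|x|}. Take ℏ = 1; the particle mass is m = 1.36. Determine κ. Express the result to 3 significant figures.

Integrate −(ℏ²/2m)ψ'' − gδ(x)ψ = Eψ from −ε to +ε: the ψ'' term gives ψ'(0⁺) − ψ'(0⁻) and the δ term gives −(2mg/ℏ²)ψ(0).
With ψ ∝ e^{−κ|x|} this yields −2κ = −2mg/ℏ², so κ = mg/ℏ² = 8.024.

κ = 8.02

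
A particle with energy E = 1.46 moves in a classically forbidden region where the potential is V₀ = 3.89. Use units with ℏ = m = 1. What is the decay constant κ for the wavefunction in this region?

Since E < V₀ the TISE in this region is ψ'' = κ²ψ with κ = √(2m(V₀ − E))/ℏ.
κ = √(2 × 1 × 2.43) = 2.205.

κ = 2.20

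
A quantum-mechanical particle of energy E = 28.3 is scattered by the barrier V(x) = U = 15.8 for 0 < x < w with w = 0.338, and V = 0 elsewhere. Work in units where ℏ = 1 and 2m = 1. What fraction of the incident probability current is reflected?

E > U: inside the barrier k₂ = √(2m(E − U))/ℏ = 3.536, k₂w = 1.195.
T = [1 + U² sin²(k₂w) / (4E(E − U))]⁻¹ = 1/1.153 = 0.868.
R = 1 − T = 0.132.

R = 0.132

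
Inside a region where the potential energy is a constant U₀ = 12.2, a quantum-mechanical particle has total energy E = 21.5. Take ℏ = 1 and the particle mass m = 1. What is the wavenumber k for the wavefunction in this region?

With E > U₀ the solution is oscillatory, ψ ∝ e^{±ikx} with k = √(2m(E − U₀))/ℏ.
k = √(2 × 1 × 9.3) = 4.313.

k = 4.31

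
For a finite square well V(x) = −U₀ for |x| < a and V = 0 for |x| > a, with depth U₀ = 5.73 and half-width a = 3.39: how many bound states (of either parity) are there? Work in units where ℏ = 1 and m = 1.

Define the well-strength parameter z₀ = (a/ℏ)√(2mU₀) = 3.39 × √(2·1·5.73) = 11.48.
A new bound state (alternating even/odd) appears each time z₀ passes a multiple of π/2, so N = ⌊2z₀/π⌋ + 1 = ⌊7.306⌋ + 1 = 8.

N = 8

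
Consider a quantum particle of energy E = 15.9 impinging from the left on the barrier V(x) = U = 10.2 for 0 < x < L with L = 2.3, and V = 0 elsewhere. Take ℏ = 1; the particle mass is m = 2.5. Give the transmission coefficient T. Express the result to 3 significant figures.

E > U: inside the barrier k₂ = √(2m(E − U))/ℏ = 5.339, k₂L = 12.28.
Matching at both interfaces gives T⁻¹ = 1 + U² sin²(k₂L) / [4E(E − U)] = 1.023, hence T = 0.977.

T = 0.977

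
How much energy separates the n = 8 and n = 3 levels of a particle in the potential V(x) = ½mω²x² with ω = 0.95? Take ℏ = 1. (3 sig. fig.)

E_n = ℏω(n + ½), so ΔE = (8 − 3) ℏω = 5 × 0.95 = 4.750.

ΔE = 4.75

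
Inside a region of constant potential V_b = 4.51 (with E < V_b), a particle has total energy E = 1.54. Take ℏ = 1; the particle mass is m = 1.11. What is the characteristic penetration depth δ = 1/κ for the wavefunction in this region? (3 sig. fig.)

δ = 0.389

Since E < V_b the TISE in this region is ψ'' = κ²ψ with κ = √(2m(V_b − E))/ℏ.
κ = √(2 × 1.11 × 2.97) = 2.568. The penetration depth is δ = 1/κ = 0.389.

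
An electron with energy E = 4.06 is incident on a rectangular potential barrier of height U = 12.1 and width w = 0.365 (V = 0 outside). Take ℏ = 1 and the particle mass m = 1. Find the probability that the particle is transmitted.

Since E < U the interior solution is evanescent with decay constant κ = √(2m(U − E))/ℏ = 4.010.
κw = 1.464, sinh(κw) = 2.045.
Matching ψ, ψ′ at both faces gives T = [1 + U² sinh²(κw) / (4E(U − E))]⁻¹ = 1/5.690 = 0.176.

T = 0.176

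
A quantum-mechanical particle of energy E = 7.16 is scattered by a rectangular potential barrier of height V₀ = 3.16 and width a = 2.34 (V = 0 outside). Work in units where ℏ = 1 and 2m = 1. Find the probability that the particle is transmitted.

E > V₀: inside the barrier k₂ = √(2m(E − V₀))/ℏ = 2.000, k₂a = 4.680.
Matching at both interfaces gives T⁻¹ = 1 + V₀² sin²(k₂a) / [4E(E − V₀)] = 1.087, hence T = 0.920.

T = 0.920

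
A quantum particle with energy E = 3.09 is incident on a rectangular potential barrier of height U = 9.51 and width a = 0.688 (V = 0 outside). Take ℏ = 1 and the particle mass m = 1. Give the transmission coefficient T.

T = 0.0251

Since E < U the interior solution is evanescent with decay constant κ = √(2m(U − E))/ℏ = 3.583.
κa = 2.465, sinh(κa) = 5.841.
The exact tunnelling result is T⁻¹ = 1 + U² sinh²(κa) / [4E(U − E)] = 39.89, so T = 0.0251.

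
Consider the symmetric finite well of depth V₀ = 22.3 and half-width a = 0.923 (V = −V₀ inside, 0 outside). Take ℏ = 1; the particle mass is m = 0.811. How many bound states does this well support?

The dimensionless depth is z₀ = a√(2mV₀)/ℏ = 0.923 × √(36.17) = 5.551.
The even/odd transcendental equations gain one root per π/2 in z₀, giving N = 1 + ⌊2z₀/π⌋ = 1 + ⌊3.534⌋ = 4.

N = 4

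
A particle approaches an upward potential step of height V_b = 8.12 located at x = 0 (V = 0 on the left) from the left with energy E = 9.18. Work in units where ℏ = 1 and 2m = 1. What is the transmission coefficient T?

The wavenumbers are k₁ = √(2mE)/ℏ = 3.030 on the left and k₂ = √(2m(E − V_b))/ℏ = 1.030 on the right.
Matching ψ and ψ′ at x = 0 gives r = (k₁ − k₂)/(k₁ + k₂), so R = r² = 0.2428 and T = 1 − R = 0.7572.

T = 0.757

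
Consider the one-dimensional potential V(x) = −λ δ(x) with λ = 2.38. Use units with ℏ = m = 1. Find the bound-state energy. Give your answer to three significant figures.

The bound state is ψ(x) = √κ e^{−κ|x|}. The derivative jump ψ'(0⁺) − ψ'(0⁻) = −(2mλ/ℏ²)ψ(0) fixes κ = mλ/ℏ² = 2.380.
Then E = −ℏ²κ²/(2m) = −mλ²/(2ℏ²) = -2.832.

E = -2.83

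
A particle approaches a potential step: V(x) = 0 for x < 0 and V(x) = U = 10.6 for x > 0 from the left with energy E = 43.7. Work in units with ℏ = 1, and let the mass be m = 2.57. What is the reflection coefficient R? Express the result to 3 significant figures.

R = 0.00481

The wavenumbers are k₁ = √(2mE)/ℏ = 14.99 on the left and k₂ = √(2m(E − U))/ℏ = 13.04 on the right.
Continuity of ψ and ψ′ at the step yields the reflection amplitude r = (k₁ − k₂)/(k₁ + k₂) = 0.06934; thus R = |r|² = 0.004808, T = 0.9952.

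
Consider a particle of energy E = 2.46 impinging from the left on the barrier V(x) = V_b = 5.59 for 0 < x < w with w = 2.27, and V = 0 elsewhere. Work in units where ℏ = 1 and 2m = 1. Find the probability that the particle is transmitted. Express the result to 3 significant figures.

T = 0.00128

Since E < V_b the interior solution is evanescent with decay constant κ = √(2m(V_b − E))/ℏ = 1.769.
κw = 4.016, sinh(κw) = 27.73.
The exact tunnelling result is T⁻¹ = 1 + V_b² sinh²(κw) / [4E(V_b − E)] = 781.2, so T = 0.00128.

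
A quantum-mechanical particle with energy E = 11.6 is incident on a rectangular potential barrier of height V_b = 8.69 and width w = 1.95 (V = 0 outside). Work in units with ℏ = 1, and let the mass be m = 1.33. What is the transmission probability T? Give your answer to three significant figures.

T = 0.758

E > V_b: inside the barrier k₂ = √(2m(E − V_b))/ℏ = 2.782, k₂w = 5.425.
T = [1 + V_b² sin²(k₂w) / (4E(E − V_b))]⁻¹ = 1/1.320 = 0.758.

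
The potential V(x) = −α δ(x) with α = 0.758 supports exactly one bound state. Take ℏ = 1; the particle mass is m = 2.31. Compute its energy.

The bound state is ψ(x) = √κ e^{−κ|x|}. The derivative jump ψ'(0⁺) − ψ'(0⁻) = −(2mα/ℏ²)ψ(0) fixes κ = mα/ℏ² = 1.751.
Then E = −ℏ²κ²/(2m) = −mα²/(2ℏ²) = -0.6636.

E = -0.664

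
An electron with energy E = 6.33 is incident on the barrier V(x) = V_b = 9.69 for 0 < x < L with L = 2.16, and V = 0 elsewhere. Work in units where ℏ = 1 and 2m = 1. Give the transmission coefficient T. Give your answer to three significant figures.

E < V_b: inside the barrier ψ ∝ e^{±κx} with κ = √(2m(V_b − E))/ℏ = 1.833.
κL = 3.959, sinh(κL) = 26.20.
Matching ψ, ψ′ at both faces gives T = [1 + V_b² sinh²(κL) / (4E(V_b − E))]⁻¹ = 1/758.7 = 0.00132.

T = 0.00132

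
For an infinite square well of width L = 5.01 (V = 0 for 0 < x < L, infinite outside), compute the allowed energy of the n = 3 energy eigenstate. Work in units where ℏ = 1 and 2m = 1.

The infinite-well eigenfunctions ψ_n = √(2/L) sin(nπx/L) vanish at both walls, giving E_n = n²π²ℏ²/(2mL²).
E_3 = 3² × π² / (2 × 0.5 × 5.01²) = 3.539.

E = 3.54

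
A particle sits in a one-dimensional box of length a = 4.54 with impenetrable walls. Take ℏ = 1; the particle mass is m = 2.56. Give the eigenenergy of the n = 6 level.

E = 3.37

The infinite-well eigenfunctions ψ_n = √(2/a) sin(nπx/a) vanish at both walls, giving E_n = n²π²ℏ²/(2ma²).
E_6 = 6² × π² / (2 × 2.56 × 4.54²) = 3.367.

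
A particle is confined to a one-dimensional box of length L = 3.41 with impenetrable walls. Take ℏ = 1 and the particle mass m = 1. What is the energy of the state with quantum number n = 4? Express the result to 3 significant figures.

E = 6.79

The infinite-well eigenfunctions ψ_n = √(2/L) sin(nπx/L) vanish at both walls, giving E_n = n²π²ℏ²/(2mL²).
E_4 = 4² × π² / (2 × 1 × 3.41²) = 6.790.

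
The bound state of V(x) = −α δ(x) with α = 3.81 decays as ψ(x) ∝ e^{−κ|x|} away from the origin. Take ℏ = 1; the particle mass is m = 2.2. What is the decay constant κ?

κ = 8.38

Integrate −(ℏ²/2m)ψ'' − αδ(x)ψ = Eψ from −ε to +ε: the ψ'' term gives ψ'(0⁺) − ψ'(0⁻) and the δ term gives −(2mα/ℏ²)ψ(0).
With ψ ∝ e^{−κ|x|} this yields −2κ = −2mα/ℏ², so κ = mα/ℏ² = 8.382.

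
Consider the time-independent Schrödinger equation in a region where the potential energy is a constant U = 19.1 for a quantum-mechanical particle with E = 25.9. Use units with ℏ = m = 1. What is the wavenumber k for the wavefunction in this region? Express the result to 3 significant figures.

With E > U the solution is oscillatory, ψ ∝ e^{±ikx} with k = √(2m(E − U))/ℏ.
k = √(2 × 1 × 6.8) = 3.688.

k = 3.69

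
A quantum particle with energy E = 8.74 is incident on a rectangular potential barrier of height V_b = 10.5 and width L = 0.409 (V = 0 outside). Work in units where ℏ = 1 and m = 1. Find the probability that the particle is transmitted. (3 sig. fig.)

E < V_b: inside the barrier ψ ∝ e^{±κx} with κ = √(2m(V_b − E))/ℏ = 1.876.
κL = 0.7674, sinh(κL) = 0.8449.
Matching ψ, ψ′ at both faces gives T = [1 + V_b² sinh²(κL) / (4E(V_b − E))]⁻¹ = 1/2.279 = 0.439.

T = 0.439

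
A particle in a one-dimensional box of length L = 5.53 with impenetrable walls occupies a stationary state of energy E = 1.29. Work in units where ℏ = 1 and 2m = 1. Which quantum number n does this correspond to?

n = 2

From E_n = n²π²ℏ²/(2mL²) invert to n = √(2mL²E)/(πℏ).
n = (5.53/π) × √(2 × 0.5 × 1.29) = 1.999 → n = 2.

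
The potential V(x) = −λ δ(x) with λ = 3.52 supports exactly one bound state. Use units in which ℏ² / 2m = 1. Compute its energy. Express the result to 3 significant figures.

The bound state is ψ(x) = √κ e^{−κ|x|}. The derivative jump ψ'(0⁺) − ψ'(0⁻) = −(2mλ/ℏ²)ψ(0) fixes κ = mλ/ℏ² = 1.760.
Then E = −ℏ²κ²/(2m) = −mλ²/(2ℏ²) = -3.098.

E = -3.10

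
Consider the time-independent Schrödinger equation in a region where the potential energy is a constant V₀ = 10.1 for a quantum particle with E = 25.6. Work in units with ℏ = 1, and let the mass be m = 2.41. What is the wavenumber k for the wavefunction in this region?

k = 8.64

With E > V₀ the solution is oscillatory, ψ ∝ e^{±ikx} with k = √(2m(E − V₀))/ℏ.
k = √(2 × 2.41 × 15.5) = 8.643.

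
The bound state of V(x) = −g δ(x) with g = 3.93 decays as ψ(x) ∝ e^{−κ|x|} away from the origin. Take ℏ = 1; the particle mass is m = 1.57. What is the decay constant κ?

κ = 6.17

Integrate −(ℏ²/2m)ψ'' − gδ(x)ψ = Eψ from −ε to +ε: the ψ'' term gives ψ'(0⁺) − ψ'(0⁻) and the δ term gives −(2mg/ℏ²)ψ(0).
With ψ ∝ e^{−κ|x|} this yields −2κ = −2mg/ℏ², so κ = mg/ℏ² = 6.170.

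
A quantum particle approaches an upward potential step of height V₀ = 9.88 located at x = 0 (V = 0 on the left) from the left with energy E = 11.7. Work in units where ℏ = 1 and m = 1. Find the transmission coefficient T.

On each side the TISE gives plane waves with k = √(2m(E − V))/ℏ: k₁ = √(2·1·11.7) = 4.837, k₂ = √(2·1·1.82) = 1.908.
Continuity of ψ and ψ′ at the step yields the reflection amplitude r = (k₁ − k₂)/(k₁ + k₂) = 0.4343; thus R = |r|² = 0.1886, T = 0.8114.

T = 0.811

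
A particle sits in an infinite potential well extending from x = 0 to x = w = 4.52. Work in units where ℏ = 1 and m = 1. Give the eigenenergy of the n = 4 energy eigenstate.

E = 3.86

The infinite-well eigenfunctions ψ_n = √(2/w) sin(nπx/w) vanish at both walls, giving E_n = n²π²ℏ²/(2mw²).
E_4 = 4² × π² / (2 × 1 × 4.52²) = 3.865.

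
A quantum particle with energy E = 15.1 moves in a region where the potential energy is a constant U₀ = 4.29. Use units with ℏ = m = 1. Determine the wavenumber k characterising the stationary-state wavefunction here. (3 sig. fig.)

With E > U₀ the solution is oscillatory, ψ ∝ e^{±ikx} with k = √(2m(E − U₀))/ℏ.
k = √(2 × 1 × 10.81) = 4.650.

k = 4.65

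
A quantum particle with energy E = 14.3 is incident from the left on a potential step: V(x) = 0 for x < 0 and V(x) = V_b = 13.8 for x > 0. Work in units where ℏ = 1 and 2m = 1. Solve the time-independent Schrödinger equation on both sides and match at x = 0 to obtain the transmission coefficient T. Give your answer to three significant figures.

The wavenumbers are k₁ = √(2mE)/ℏ = 3.782 on the left and k₂ = √(2m(E − V_b))/ℏ = 0.7071 on the right.
Matching ψ and ψ′ at x = 0 gives r = (k₁ − k₂)/(k₁ + k₂), so R = r² = 0.4691 and T = 1 − R = 0.5309.

T = 0.531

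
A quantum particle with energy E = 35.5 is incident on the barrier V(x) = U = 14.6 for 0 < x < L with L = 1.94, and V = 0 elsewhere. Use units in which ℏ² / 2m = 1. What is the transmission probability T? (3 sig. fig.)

E > U: inside the barrier k₂ = √(2m(E − U))/ℏ = 4.572, k₂L = 8.869.
Matching at both interfaces gives T⁻¹ = 1 + U² sin²(k₂L) / [4E(E − U)] = 1.020, hence T = 0.980.

T = 0.980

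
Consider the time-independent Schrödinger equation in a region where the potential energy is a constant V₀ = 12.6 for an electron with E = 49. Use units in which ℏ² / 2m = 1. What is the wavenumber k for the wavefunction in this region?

k = 6.03

With E > V₀ the solution is oscillatory, ψ ∝ e^{±ikx} with k = √(2m(E − V₀))/ℏ.
k = √(2 × 0.5 × 36.4) = 6.033.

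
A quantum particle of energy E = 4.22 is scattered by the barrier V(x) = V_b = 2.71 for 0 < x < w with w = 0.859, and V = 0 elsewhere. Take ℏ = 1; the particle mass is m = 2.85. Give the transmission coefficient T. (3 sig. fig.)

T = 0.911

Above the barrier the interior wavenumber is k₂ = √(2m(E − V_b))/ℏ = 2.934, giving phase k₂w = 2.520.
T = [1 + V_b² sin²(k₂w) / (4E(E − V_b))]⁻¹ = 1/1.098 = 0.911.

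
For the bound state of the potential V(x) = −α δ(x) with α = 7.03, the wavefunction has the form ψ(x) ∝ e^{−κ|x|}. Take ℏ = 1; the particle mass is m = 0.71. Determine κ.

κ = 4.99

Integrate −(ℏ²/2m)ψ'' − αδ(x)ψ = Eψ from −ε to +ε: the ψ'' term gives ψ'(0⁺) − ψ'(0⁻) and the δ term gives −(2mα/ℏ²)ψ(0).
With ψ ∝ e^{−κ|x|} this yields −2κ = −2mα/ℏ², so κ = mα/ℏ² = 4.991.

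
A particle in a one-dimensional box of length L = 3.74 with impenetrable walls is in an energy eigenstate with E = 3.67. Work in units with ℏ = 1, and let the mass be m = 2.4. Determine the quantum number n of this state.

From E_n = n²π²ℏ²/(2mL²) invert to n = √(2mL²E)/(πℏ).
n = (3.74/π) × √(2 × 2.4 × 3.67) = 4.997 → n = 5.

n = 5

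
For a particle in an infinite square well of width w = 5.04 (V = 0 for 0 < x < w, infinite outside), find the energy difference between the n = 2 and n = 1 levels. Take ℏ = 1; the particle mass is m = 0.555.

ΔE = 1.05

E_n = n²π²ℏ²/(2mw²), so ΔE = (2² − 1²) π²ℏ²/(2mw²).
ΔE = 3 × π² / (2 × 0.555 × 5.04²) = 1.050.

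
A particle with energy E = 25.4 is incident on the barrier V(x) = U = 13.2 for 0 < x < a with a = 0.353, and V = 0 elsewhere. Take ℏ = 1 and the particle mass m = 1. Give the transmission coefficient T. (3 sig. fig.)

T = 0.880

E > U: inside the barrier k₂ = √(2m(E − U))/ℏ = 4.940, k₂a = 1.744.
T = [1 + U² sin²(k₂a) / (4E(E − U))]⁻¹ = 1/1.136 = 0.880.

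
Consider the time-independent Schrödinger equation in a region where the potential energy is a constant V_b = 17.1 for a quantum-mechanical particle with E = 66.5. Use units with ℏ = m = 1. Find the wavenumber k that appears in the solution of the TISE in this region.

k = 9.94

With E > V_b the solution is oscillatory, ψ ∝ e^{±ikx} with k = √(2m(E − V_b))/ℏ.
k = √(2 × 1 × 49.4) = 9.940.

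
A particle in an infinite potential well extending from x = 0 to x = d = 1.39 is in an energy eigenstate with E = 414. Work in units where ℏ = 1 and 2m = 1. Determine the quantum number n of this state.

From E_n = n²π²ℏ²/(2md²) invert to n = √(2md²E)/(πℏ).
n = (1.39/π) × √(2 × 0.5 × 414) = 9.003 → n = 9.

n = 9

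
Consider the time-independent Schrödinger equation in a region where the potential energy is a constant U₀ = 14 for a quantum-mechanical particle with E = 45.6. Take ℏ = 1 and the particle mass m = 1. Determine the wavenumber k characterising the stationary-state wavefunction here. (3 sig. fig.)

With E > U₀ the solution is oscillatory, ψ ∝ e^{±ikx} with k = √(2m(E − U₀))/ℏ.
k = √(2 × 1 × 31.6) = 7.950.

k = 7.95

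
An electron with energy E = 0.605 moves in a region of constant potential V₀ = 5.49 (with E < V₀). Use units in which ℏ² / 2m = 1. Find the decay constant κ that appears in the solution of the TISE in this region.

κ = 2.21

Since E < V₀ the TISE in this region is ψ'' = κ²ψ with κ = √(2m(V₀ − E))/ℏ.
κ = √(2 × 0.5 × 4.885) = 2.210.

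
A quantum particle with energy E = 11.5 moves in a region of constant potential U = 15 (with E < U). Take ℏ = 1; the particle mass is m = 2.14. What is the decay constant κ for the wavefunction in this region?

κ = 3.87

Since E < U the TISE in this region is ψ'' = κ²ψ with κ = √(2m(U − E))/ℏ.
κ = √(2 × 2.14 × 3.5) = 3.870.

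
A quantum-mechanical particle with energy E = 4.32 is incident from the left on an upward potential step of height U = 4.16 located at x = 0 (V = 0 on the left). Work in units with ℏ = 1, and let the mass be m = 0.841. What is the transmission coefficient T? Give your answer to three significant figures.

On each side the TISE gives plane waves with k = √(2m(E − V))/ℏ: k₁ = √(2·0.841·4.32) = 2.696, k₂ = √(2·0.841·0.16) = 0.5188.
Matching ψ and ψ′ at x = 0 gives r = (k₁ − k₂)/(k₁ + k₂), so R = r² = 0.4586 and T = 1 − R = 0.5414.

T = 0.541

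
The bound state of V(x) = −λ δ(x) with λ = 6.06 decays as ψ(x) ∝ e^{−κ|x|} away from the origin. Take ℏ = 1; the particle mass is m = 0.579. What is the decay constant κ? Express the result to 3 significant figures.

Integrating the TISE across x = 0 gives the cusp condition ψ'(0⁺) − ψ'(0⁻) = −(2mλ/ℏ²)ψ(0).
With ψ ∝ e^{−κ|x|} this yields −2κ = −2mλ/ℏ², so κ = mλ/ℏ² = 3.509.

κ = 3.51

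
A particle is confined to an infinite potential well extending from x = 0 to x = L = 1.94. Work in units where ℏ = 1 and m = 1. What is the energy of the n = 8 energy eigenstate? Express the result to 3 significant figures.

E = 83.9

Requiring ψ(0) = ψ(L) = 0 quantises k = nπ/L, hence E_n = ℏ²k²/2m = n²π²ℏ²/(2mL²).
E_8 = 8² × π² / (2 × 1 × 1.94²) = 83.92.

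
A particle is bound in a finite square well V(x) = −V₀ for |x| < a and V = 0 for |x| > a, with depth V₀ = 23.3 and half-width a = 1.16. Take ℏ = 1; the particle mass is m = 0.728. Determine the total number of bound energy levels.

The dimensionless depth is z₀ = a√(2mV₀)/ℏ = 1.16 × √(33.92) = 6.756.
A new bound state (alternating even/odd) appears each time z₀ passes a multiple of π/2, so N = ⌊2z₀/π⌋ + 1 = ⌊4.301⌋ + 1 = 5.

N = 5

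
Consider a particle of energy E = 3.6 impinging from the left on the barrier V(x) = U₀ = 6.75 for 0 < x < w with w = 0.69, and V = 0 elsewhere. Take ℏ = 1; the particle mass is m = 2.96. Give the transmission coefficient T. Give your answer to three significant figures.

Since E < U₀ the interior solution is evanescent with decay constant κ = √(2m(U₀ − E))/ℏ = 4.318.
κw = 2.980, sinh(κw) = 9.815.
The exact tunnelling result is T⁻¹ = 1 + U₀² sinh²(κw) / [4E(U₀ − E)] = 97.77, so T = 0.0102.

T = 0.0102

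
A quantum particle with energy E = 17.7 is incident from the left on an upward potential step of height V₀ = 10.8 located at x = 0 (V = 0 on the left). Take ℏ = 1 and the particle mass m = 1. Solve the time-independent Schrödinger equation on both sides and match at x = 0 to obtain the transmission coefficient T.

On each side the TISE gives plane waves with k = √(2m(E − V))/ℏ: k₁ = √(2·1·17.7) = 5.950, k₂ = √(2·1·6.9) = 3.715.
Matching ψ and ψ′ at x = 0 gives r = (k₁ − k₂)/(k₁ + k₂), so R = r² = 0.05348 and T = 1 − R = 0.9465.

T = 0.947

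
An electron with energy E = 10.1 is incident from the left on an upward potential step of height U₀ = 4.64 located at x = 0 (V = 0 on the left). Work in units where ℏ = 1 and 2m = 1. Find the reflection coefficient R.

R = 0.0233

The wavenumbers are k₁ = √(2mE)/ℏ = 3.178 on the left and k₂ = √(2m(E − U₀))/ℏ = 2.337 on the right.
Continuity of ψ and ψ′ at the step yields the reflection amplitude r = (k₁ − k₂)/(k₁ + k₂) = 0.1526; thus R = |r|² = 0.02328, T = 0.9767.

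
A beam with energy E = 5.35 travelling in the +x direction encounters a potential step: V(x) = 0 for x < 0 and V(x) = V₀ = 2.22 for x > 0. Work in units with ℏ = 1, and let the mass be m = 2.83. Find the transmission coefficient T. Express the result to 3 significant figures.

T = 0.982

On each side the TISE gives plane waves with k = √(2m(E − V))/ℏ: k₁ = √(2·2.83·5.35) = 5.503, k₂ = √(2·2.83·3.13) = 4.209.
Matching ψ and ψ′ at x = 0 gives r = (k₁ − k₂)/(k₁ + k₂), so R = r² = 0.01775 and T = 1 − R = 0.9823.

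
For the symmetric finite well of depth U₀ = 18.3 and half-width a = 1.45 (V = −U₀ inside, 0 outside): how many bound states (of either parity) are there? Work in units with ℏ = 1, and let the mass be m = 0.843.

Define the well-strength parameter z₀ = (a/ℏ)√(2mU₀) = 1.45 × √(2·0.843·18.3) = 8.054.
The even/odd transcendental equations gain one root per π/2 in z₀, giving N = 1 + ⌊2z₀/π⌋ = 1 + ⌊5.127⌋ = 6.

N = 6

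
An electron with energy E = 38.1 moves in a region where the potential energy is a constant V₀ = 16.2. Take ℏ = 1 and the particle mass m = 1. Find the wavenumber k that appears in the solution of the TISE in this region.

k = 6.62

With E > V₀ the solution is oscillatory, ψ ∝ e^{±ikx} with k = √(2m(E − V₀))/ℏ.
k = √(2 × 1 × 21.9) = 6.618.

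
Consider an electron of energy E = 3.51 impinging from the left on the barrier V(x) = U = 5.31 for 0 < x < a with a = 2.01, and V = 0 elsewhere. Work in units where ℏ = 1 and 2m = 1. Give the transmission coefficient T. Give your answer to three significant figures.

T = 0.0162

E < U: inside the barrier ψ ∝ e^{±κx} with κ = √(2m(U − E))/ℏ = 1.342.
κa = 2.697, sinh(κa) = 7.382.
The exact tunnelling result is T⁻¹ = 1 + U² sinh²(κa) / [4E(U − E)] = 61.79, so T = 0.0162.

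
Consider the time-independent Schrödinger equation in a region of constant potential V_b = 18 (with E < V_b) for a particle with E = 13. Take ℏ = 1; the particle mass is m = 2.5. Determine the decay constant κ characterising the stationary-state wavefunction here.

Since E < V_b the TISE in this region is ψ'' = κ²ψ with κ = √(2m(V_b − E))/ℏ.
κ = √(2 × 2.5 × 5) = 5.000.

κ = 5.00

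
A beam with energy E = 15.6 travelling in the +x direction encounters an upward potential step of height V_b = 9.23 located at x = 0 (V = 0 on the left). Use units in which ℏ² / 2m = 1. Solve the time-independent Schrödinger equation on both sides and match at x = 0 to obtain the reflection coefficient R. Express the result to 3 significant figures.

R = 0.0485

The wavenumbers are k₁ = √(2mE)/ℏ = 3.950 on the left and k₂ = √(2m(E − V_b))/ℏ = 2.524 on the right.
Matching ψ and ψ′ at x = 0 gives r = (k₁ − k₂)/(k₁ + k₂), so R = r² = 0.04851 and T = 1 − R = 0.9515.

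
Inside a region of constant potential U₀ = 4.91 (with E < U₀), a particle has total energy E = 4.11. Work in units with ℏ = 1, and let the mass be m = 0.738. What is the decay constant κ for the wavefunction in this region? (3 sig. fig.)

Since E < U₀ the TISE in this region is ψ'' = κ²ψ with κ = √(2m(U₀ − E))/ℏ.
κ = √(2 × 0.738 × 0.8) = 1.087.

κ = 1.09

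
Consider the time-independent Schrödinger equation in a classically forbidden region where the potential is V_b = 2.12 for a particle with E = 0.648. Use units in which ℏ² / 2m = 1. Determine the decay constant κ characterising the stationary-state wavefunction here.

κ = 1.21

Since E < V_b the TISE in this region is ψ'' = κ²ψ with κ = √(2m(V_b − E))/ℏ.
κ = √(2 × 0.5 × 1.472) = 1.213.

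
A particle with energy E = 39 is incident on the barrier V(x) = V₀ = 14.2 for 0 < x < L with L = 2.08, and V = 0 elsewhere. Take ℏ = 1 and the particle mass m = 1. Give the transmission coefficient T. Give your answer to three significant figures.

T = 0.962

Above the barrier the interior wavenumber is k₂ = √(2m(E − V₀))/ℏ = 7.043, giving phase k₂L = 14.65.
Matching at both interfaces gives T⁻¹ = 1 + V₀² sin²(k₂L) / [4E(E − V₀)] = 1.040, hence T = 0.962.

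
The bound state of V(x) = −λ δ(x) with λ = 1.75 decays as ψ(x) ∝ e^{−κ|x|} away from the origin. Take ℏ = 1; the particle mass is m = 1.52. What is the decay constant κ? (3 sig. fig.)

κ = 2.66

Integrate −(ℏ²/2m)ψ'' − λδ(x)ψ = Eψ from −ε to +ε: the ψ'' term gives ψ'(0⁺) − ψ'(0⁻) and the δ term gives −(2mλ/ℏ²)ψ(0).
With ψ ∝ e^{−κ|x|} this yields −2κ = −2mλ/ℏ², so κ = mλ/ℏ² = 2.660.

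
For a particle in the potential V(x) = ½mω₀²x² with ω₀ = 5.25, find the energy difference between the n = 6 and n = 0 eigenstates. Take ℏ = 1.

E_n = ℏω₀(n + ½), so ΔE = (6 − 0) ℏω₀ = 6 × 5.25 = 31.50.

ΔE = 31.5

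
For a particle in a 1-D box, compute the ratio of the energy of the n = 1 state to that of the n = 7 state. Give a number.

Since E_n ∝ n², the ratio is (1/7)² = 0.0204082.

0.0204082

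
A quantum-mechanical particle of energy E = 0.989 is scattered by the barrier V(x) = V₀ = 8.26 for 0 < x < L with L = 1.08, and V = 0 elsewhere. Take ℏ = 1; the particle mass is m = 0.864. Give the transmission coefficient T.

Since E < V₀ the interior solution is evanescent with decay constant κ = √(2m(V₀ − E))/ℏ = 3.545.
κL = 3.828, sinh(κL) = 22.98.
Matching ψ, ψ′ at both faces gives T = [1 + V₀² sinh²(κL) / (4E(V₀ − E))]⁻¹ = 1/1253 = 0.000798.

T = 0.000798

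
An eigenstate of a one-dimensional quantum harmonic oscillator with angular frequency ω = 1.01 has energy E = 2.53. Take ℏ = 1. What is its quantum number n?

E_n = ℏω(n + ½) ⇒ n = E/(ℏω) − ½ = 2.53/1.01 − 0.5 = 2.005 → n = 2.

n = 2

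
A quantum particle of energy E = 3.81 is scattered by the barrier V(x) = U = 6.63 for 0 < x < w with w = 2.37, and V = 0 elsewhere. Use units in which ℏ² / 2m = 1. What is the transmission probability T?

E < U: inside the barrier ψ ∝ e^{±κx} with κ = √(2m(U − E))/ℏ = 1.679.
κw = 3.980, sinh(κw) = 26.75.
The exact tunnelling result is T⁻¹ = 1 + U² sinh²(κw) / [4E(U − E)] = 732.7, so T = 0.00136.

T = 0.00136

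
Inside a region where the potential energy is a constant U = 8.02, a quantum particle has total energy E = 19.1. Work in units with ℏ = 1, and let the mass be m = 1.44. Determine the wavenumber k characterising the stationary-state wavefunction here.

k = 5.65

With E > U the solution is oscillatory, ψ ∝ e^{±ikx} with k = √(2m(E − U))/ℏ.
k = √(2 × 1.44 × 11.08) = 5.649.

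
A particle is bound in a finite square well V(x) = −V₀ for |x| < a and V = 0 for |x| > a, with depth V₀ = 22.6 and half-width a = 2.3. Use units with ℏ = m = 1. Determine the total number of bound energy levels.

Define the well-strength parameter z₀ = (a/ℏ)√(2mV₀) = 2.3 × √(2·1·22.6) = 15.46.
The even/odd transcendental equations gain one root per π/2 in z₀, giving N = 1 + ⌊2z₀/π⌋ = 1 + ⌊9.844⌋ = 10.

N = 10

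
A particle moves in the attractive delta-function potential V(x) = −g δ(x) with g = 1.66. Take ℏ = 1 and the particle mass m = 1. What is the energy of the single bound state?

E = -1.38

The bound state is ψ(x) = √κ e^{−κ|x|}. The derivative jump ψ'(0⁺) − ψ'(0⁻) = −(2mg/ℏ²)ψ(0) fixes κ = mg/ℏ² = 1.660.
Then E = −ℏ²κ²/(2m) = −mg²/(2ℏ²) = -1.378.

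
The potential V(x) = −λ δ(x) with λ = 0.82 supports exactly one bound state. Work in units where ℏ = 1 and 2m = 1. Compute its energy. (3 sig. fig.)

The bound state is ψ(x) = √κ e^{−κ|x|}. The derivative jump ψ'(0⁺) − ψ'(0⁻) = −(2mλ/ℏ²)ψ(0) fixes κ = mλ/ℏ² = 0.4100.
Then E = −ℏ²κ²/(2m) = −mλ²/(2ℏ²) = -0.1681.

E = -0.168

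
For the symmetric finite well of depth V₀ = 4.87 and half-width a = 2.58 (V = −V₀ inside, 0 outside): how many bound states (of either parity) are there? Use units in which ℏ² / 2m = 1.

N = 4

Define the well-strength parameter z₀ = (a/ℏ)√(2mV₀) = 2.58 × √(2·0.5·4.87) = 5.694.
A new bound state (alternating even/odd) appears each time z₀ passes a multiple of π/2, so N = ⌊2z₀/π⌋ + 1 = ⌊3.625⌋ + 1 = 4.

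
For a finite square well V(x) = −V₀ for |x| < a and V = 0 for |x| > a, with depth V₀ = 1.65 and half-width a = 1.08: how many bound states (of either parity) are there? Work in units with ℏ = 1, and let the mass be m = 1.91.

The dimensionless depth is z₀ = a√(2mV₀)/ℏ = 1.08 × √(6.303) = 2.711.
The even/odd transcendental equations gain one root per π/2 in z₀, giving N = 1 + ⌊2z₀/π⌋ = 1 + ⌊1.726⌋ = 2.

N = 2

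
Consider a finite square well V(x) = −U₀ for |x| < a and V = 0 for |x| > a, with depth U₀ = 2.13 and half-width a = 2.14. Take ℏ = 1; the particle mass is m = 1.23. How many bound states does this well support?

Define the well-strength parameter z₀ = (a/ℏ)√(2mU₀) = 2.14 × √(2·1.23·2.13) = 4.899.
A new bound state (alternating even/odd) appears each time z₀ passes a multiple of π/2, so N = ⌊2z₀/π⌋ + 1 = ⌊3.119⌋ + 1 = 4.

N = 4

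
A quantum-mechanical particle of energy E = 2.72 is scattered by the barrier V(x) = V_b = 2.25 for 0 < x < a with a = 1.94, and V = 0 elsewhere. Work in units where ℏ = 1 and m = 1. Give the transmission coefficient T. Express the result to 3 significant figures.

T = 0.527

Above the barrier the interior wavenumber is k₂ = √(2m(E − V_b))/ℏ = 0.9695, giving phase k₂a = 1.881.
Matching at both interfaces gives T⁻¹ = 1 + V_b² sin²(k₂a) / [4E(E − V_b)] = 1.898, hence T = 0.527.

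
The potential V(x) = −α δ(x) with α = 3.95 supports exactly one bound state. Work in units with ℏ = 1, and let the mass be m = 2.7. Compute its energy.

E = -21.1

The bound state is ψ(x) = √κ e^{−κ|x|}. The derivative jump ψ'(0⁺) − ψ'(0⁻) = −(2mα/ℏ²)ψ(0) fixes κ = mα/ℏ² = 10.67.
Then E = −ℏ²κ²/(2m) = −mα²/(2ℏ²) = -21.06.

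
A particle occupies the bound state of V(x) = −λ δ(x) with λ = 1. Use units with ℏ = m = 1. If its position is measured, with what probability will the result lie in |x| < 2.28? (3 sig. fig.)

The normalised bound state is ψ = √κ e^{−κ|x|} with κ = mλ/ℏ² = 1.000.
P(|x| < d) = ∫_{−d}^{d} κ e^{−2κ|x|} dx = 1 − e^{−2κd} = 1 − e^{−4.560} = 0.9895.

P = 0.990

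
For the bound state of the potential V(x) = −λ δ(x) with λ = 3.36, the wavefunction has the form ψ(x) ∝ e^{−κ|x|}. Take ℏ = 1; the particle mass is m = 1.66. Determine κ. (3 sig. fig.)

Integrating the TISE across x = 0 gives the cusp condition ψ'(0⁺) − ψ'(0⁻) = −(2mλ/ℏ²)ψ(0).
With ψ ∝ e^{−κ|x|} this yields −2κ = −2mλ/ℏ², so κ = mλ/ℏ² = 5.578.

κ = 5.58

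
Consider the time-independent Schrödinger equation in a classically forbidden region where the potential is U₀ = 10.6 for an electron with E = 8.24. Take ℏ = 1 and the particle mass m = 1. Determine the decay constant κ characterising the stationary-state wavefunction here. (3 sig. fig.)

Since E < U₀ the TISE in this region is ψ'' = κ²ψ with κ = √(2m(U₀ − E))/ℏ.
κ = √(2 × 1 × 2.36) = 2.173.

κ = 2.17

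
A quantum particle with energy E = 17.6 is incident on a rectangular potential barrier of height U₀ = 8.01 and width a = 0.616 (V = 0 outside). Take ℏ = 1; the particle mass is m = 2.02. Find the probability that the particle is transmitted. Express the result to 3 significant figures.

T = 0.963

E > U₀: inside the barrier k₂ = √(2m(E − U₀))/ℏ = 6.224, k₂a = 3.834.
Matching at both interfaces gives T⁻¹ = 1 + U₀² sin²(k₂a) / [4E(E − U₀)] = 1.039, hence T = 0.963.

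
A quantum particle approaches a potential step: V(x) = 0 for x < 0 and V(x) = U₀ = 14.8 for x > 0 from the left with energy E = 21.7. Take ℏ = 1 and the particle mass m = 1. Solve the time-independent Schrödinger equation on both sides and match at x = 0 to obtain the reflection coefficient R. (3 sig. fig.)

The wavenumbers are k₁ = √(2mE)/ℏ = 6.588 on the left and k₂ = √(2m(E − U₀))/ℏ = 3.715 on the right.
Matching ψ and ψ′ at x = 0 gives r = (k₁ − k₂)/(k₁ + k₂), so R = r² = 0.07776 and T = 1 − R = 0.9222.

R = 0.0778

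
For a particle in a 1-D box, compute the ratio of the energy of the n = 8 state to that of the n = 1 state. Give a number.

64

Since E_n ∝ n², the ratio is (8/1)² = 64.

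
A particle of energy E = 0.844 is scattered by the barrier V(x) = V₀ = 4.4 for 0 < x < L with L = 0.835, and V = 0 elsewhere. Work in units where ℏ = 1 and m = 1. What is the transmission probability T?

T = 0.0287

Since E < V₀ the interior solution is evanescent with decay constant κ = √(2m(V₀ − E))/ℏ = 2.667.
κL = 2.227, sinh(κL) = 4.581.
The exact tunnelling result is T⁻¹ = 1 + V₀² sinh²(κL) / [4E(V₀ − E)] = 34.84, so T = 0.0287.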